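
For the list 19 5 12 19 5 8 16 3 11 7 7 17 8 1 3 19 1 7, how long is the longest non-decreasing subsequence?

6

Let dp[i] be the longest non-decreasing subsequence ending at position i. Then dp = [1, 1, 2, 3, 2, 3, 4, 1, 4, 3, 4, 5, 5, 1, 2, 6, 2, 5].
The maximum is 6; one witness is 5, 5, 8, 16, 17, 19 at positions 2,5,6,7,12,16.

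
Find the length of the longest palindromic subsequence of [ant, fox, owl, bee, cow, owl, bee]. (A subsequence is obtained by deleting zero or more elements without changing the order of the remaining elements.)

Using dp[i][j] = 2 + dp[i+1][j−1] if the ends match, else max(dp[i+1][j], dp[i][j−1]):
dp[1][7] = 3. A witness is bee owl bee at positions 4,6,7.

3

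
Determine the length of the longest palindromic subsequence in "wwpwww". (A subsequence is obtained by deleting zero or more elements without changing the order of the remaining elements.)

One longest palindromic subsequence is wwwww (positions 1,2,4,5,6); it reads the same forward and backward, and the interval DP gives dp[1][6] = 5.

5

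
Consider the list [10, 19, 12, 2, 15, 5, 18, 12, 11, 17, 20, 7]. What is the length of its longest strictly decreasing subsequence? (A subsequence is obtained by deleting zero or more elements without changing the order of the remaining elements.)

5

Scanning left to right, the best length ending at each element is: 10→1, 19→1, 12→2, 2→3, 15→2, 5→3, 18→2, 12→3, 11→4, 17→3, 20→1, 7→5.
So the longest decreasing subsequence has length 5, e.g. 19, 15, 12, 11, 7.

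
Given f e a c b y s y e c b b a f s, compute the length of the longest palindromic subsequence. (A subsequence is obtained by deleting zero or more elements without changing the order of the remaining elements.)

9

One longest palindromic subsequence is fabysybaf (positions 1,3,5,6,7,8,12,13,14); it reads the same forward and backward, and the interval DP gives dp[1][15] = 9.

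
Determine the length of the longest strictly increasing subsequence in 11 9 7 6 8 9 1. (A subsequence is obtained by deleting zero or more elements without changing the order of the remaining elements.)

One longest increasing subsequence is 7, 8, 9 (positions 3,5,6), of length 3; no longer one exists.

3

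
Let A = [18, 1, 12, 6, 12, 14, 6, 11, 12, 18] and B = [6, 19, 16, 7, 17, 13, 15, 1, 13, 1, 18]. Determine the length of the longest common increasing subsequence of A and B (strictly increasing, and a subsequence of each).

A longest common strictly increasing subsequence is 6, 18 (length 2); it appears in order in both A and B, and no longer such subsequence exists.

2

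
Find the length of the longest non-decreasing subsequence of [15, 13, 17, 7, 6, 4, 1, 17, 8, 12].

Let dp[i] be the longest non-decreasing subsequence ending at position i. Then dp = [1, 1, 2, 1, 1, 1, 1, 3, 2, 3].
The maximum is 3; one witness is 15, 17, 17 at positions 1,3,8.

3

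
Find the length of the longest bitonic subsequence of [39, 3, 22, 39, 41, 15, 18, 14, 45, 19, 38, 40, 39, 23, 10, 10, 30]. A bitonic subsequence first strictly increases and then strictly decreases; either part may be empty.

9

One longest bitonic subsequence is 3, 22, 39, 41, 45, 40, 39, 23, 10 (positions 2,3,4,5,9,12,13,14,16): it rises to 45 then falls. Length 9 is optimal.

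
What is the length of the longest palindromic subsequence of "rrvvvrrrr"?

One longest palindromic subsequence is rrvvvrr (positions 1,2,3,4,5,8,9); it reads the same forward and backward, and the interval DP gives dp[1][9] = 7.

7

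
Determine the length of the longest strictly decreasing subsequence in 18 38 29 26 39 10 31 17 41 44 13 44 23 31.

5

Scanning left to right, the best length ending at each element is: 18→1, 38→1, 29→2, 26→3, 39→1, 10→4, 31→2, 17→4, 41→1, 44→1, 13→5, 44→1, 23→4, 31→2.
So the longest decreasing subsequence has length 5, e.g. 38, 29, 26, 17, 13.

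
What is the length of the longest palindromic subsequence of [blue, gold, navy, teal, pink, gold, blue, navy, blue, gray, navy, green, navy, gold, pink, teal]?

One longest palindromic subsequence is teal pink gold navy green navy gold pink teal (positions 4,5,6,8,12,13,14,15,16); it reads the same forward and backward, and the interval DP gives dp[1][16] = 9.

9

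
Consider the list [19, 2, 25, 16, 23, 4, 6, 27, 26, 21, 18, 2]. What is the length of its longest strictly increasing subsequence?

One longest increasing subsequence is 2, 16, 23, 27 (positions 2,4,5,8), of length 4; no longer one exists.

4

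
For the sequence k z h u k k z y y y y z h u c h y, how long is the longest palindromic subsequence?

10

One longest palindromic subsequence is huzyyyyzuh (positions 3,4,7,8,9,10,11,12,14,16); it reads the same forward and backward, and the interval DP gives dp[1][17] = 10.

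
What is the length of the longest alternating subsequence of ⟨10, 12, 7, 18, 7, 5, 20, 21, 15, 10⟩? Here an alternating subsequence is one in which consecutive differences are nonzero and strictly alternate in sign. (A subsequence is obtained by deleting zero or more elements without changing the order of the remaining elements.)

7

Track the best alternating length ending on an up-step vs a down-step at each position: up/down = 1/1, 2/1, 1/3, 4/1, 1/5, 1/5, 6/1, 6/1, 6/7, 6/7.
The maximum over both is 7; one such subsequence is 10, 12, 7, 18, 7, 20, 15.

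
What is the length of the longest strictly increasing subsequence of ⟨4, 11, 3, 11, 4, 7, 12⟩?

4

Let dp[i] be the longest increasing subsequence ending at position i. Then dp = [1, 2, 1, 2, 2, 3, 4].
The maximum is 4; one witness is 3, 4, 7, 12 at positions 3,5,6,7.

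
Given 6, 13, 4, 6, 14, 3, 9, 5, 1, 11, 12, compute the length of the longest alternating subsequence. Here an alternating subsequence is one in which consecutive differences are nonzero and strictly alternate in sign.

8

Track the best alternating length ending on an up-step vs a down-step at each position: up/down = 1/1, 2/1, 1/3, 4/3, 4/1, 1/5, 6/5, 6/7, 1/7, 8/5, 8/5.
The maximum over both is 8; one such subsequence is 6, 13, 4, 6, 3, 9, 5, 11.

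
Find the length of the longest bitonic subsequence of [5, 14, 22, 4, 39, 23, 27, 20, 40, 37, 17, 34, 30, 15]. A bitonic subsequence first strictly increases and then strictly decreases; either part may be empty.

10

Let inc[i] be the LIS ending at i and dec[i] the longest strictly decreasing subsequence starting at i. inc = [1, 2, 3, 1, 4, 4, 5, 3, 6, 6, 3, 6, 6, 3], dec = [2, 2, 4, 1, 5, 4, 4, 3, 5, 4, 2, 3, 2, 1].
max_i inc[i]+dec[i]−1 = 10, with one witness 5, 14, 22, 23, 27, 40, 37, 34, 30, 15.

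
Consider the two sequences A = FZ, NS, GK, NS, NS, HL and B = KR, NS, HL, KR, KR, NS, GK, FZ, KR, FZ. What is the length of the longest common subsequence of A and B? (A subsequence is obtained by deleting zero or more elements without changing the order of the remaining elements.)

Backtracking the LCS table gives one alignment: NS (A2,B6) → GK (A3,B7).
So the longest common subsequence has length 2.

2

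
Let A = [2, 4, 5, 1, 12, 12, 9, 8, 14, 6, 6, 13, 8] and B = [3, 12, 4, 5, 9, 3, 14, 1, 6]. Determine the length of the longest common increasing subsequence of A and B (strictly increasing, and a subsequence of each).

4

For each value that appears in both, track the longest common increasing run ending there.
The best achievable length is 4; one witness is 4, 5, 9, 14 (A-positions 2,3,7,9, B-positions 3,4,5,7).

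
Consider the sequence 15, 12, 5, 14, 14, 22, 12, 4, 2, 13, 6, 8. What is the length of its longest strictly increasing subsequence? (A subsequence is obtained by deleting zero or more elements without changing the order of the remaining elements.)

3

Scanning left to right, the best length ending at each element is: 15→1, 12→1, 5→1, 14→2, 14→2, 22→3, 12→2, 4→1, 2→1, 13→3, 6→2, 8→3.
So the longest increasing subsequence has length 3, e.g. 12, 14, 22.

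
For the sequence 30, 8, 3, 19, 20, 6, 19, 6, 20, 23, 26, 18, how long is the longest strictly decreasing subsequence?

4

Let dp[i] be the longest decreasing subsequence ending at position i. Then dp = [1, 2, 3, 2, 2, 3, 3, 4, 2, 2, 2, 4].
The maximum is 4; one witness is 30, 20, 19, 6 at positions 1,5,7,8.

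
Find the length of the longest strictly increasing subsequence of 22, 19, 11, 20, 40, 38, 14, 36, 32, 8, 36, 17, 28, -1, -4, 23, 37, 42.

6

Let dp[i] be the longest increasing subsequence ending at position i. Then dp = [1, 1, 1, 2, 3, 3, 2, 3, 3, 1, 4, 3, 4, 1, 1, 4, 5, 6].
The maximum is 6; one witness is 19, 20, 32, 36, 37, 42 at positions 2,4,9,11,17,18.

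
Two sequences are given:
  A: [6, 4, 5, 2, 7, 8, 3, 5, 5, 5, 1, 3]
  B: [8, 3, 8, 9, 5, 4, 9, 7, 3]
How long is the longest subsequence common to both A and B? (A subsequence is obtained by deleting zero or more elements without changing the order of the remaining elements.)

Backtracking the LCS table gives one alignment: 8 (A6,B1) → 3 (A7,B2) → 5 (A8,B5) → 3 (A12,B9).
So the longest common subsequence has length 4.

4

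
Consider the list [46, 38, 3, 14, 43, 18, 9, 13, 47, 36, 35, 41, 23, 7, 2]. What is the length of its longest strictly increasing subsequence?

5

Let dp[i] be the longest increasing subsequence ending at position i. Then dp = [1, 1, 1, 2, 3, 3, 2, 3, 4, 4, 4, 5, 4, 2, 1].
The maximum is 5; one witness is 3, 14, 18, 36, 41 at positions 3,4,6,10,12.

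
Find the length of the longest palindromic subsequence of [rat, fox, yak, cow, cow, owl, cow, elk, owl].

One longest palindromic subsequence is owl elk owl (positions 6,8,9); it reads the same forward and backward, and the interval DP gives dp[1][9] = 3.

3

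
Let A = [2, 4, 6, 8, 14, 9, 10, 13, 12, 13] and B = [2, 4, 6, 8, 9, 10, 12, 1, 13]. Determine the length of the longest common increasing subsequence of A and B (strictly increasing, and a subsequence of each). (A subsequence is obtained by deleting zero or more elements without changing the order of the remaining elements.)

A longest common strictly increasing subsequence is 2, 4, 6, 8, 9, 10, 12, 13 (length 8); it appears in order in both A and B, and no longer such subsequence exists.

8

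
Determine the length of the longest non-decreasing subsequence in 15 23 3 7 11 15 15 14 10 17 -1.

6

One longest non-decreasing subsequence is 3, 7, 11, 15, 15, 17 (positions 3,4,5,6,7,10), of length 6; no longer one exists.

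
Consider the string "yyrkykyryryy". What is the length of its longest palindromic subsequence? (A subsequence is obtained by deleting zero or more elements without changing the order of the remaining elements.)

Using dp[i][j] = 2 + dp[i+1][j−1] if the ends match, else max(dp[i+1][j], dp[i][j−1]):
dp[1][12] = 9. A witness is yyryryryy at positions 1,2,3,5,8,9,10,11,12.

9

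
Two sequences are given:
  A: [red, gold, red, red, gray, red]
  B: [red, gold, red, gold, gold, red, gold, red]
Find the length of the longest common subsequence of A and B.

Backtracking the LCS table gives one alignment: red (A1,B1) → gold (A2,B2) → red (A3,B3) → red (A4,B6) → red (A6,B8).
So the longest common subsequence has length 5.

5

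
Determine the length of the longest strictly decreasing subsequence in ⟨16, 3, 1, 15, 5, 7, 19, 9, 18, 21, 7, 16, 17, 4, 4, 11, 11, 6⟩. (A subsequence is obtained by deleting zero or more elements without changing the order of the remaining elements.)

5

Let dp[i] be the longest decreasing subsequence ending at position i. Then dp = [1, 2, 3, 2, 3, 3, 1, 3, 2, 1, 4, 3, 3, 5, 5, 4, 4, 5].
The maximum is 5; one witness is 16, 15, 9, 7, 4 at positions 1,4,8,11,14.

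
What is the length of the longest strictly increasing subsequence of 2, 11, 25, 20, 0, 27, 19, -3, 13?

Scanning left to right, the best length ending at each element is: 2→1, 11→2, 25→3, 20→3, 0→1, 27→4, 19→3, -3→1, 13→3.
So the longest increasing subsequence has length 4, e.g. 2, 11, 25, 27.

4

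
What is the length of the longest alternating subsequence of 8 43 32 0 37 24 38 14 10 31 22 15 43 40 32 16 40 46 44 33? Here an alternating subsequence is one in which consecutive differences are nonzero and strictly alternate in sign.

13

Track the best alternating length ending on an up-step vs a down-step at each position: up/down = 1/1, 2/1, 2/3, 1/3, 4/3, 4/5, 6/3, 4/7, 4/7, 8/7, 8/9, 8/9, 10/1, 10/11, 10/11, 10/11, 12/11, 12/1, 12/13, 12/13.
The maximum over both is 13; one such subsequence is 8, 43, 32, 37, 24, 38, 14, 31, 22, 43, 40, 46, 44.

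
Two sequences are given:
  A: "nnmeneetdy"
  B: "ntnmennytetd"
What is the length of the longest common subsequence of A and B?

8

A longest common subsequence is nnmenetd (length 8); the LCS DP confirms no longer common subsequence exists.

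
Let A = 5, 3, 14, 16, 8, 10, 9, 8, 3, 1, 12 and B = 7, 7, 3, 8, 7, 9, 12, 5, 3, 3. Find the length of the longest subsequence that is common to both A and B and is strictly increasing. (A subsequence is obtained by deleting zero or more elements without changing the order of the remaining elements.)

4

For each value that appears in both, track the longest common increasing run ending there.
The best achievable length is 4; one witness is 3, 8, 9, 12 (A-positions 2,5,7,11, B-positions 3,4,6,7).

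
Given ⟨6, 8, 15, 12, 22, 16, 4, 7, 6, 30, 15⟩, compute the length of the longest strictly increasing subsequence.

5

Scanning left to right, the best length ending at each element is: 6→1, 8→2, 15→3, 12→3, 22→4, 16→4, 4→1, 7→2, 6→2, 30→5, 15→4.
So the longest increasing subsequence has length 5, e.g. 6, 8, 15, 22, 30.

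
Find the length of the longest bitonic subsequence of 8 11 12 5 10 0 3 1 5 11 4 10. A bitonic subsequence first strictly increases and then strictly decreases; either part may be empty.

One longest bitonic subsequence is 8, 11, 12, 10, 5, 4 (positions 1,2,3,5,9,11): it rises to 12 then falls. Length 6 is optimal.

6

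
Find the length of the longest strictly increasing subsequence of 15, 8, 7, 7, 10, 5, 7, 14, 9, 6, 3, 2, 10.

Scanning left to right, the best length ending at each element is: 15→1, 8→1, 7→1, 7→1, 10→2, 5→1, 7→2, 14→3, 9→3, 6→2, 3→1, 2→1, 10→4.
So the longest increasing subsequence has length 4, e.g. 5, 7, 9, 10.

4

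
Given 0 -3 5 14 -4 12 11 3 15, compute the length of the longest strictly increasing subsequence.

Let dp[i] be the longest increasing subsequence ending at position i. Then dp = [1, 1, 2, 3, 1, 3, 3, 2, 4].
The maximum is 4; one witness is 0, 5, 14, 15 at positions 1,3,4,9.

4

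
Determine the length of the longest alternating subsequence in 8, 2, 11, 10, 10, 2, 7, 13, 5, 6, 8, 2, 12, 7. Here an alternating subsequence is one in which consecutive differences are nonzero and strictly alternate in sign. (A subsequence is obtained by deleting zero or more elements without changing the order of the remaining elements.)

Track the best alternating length ending on an up-step vs a down-step at each position: up/down = 1/1, 1/2, 3/1, 3/4, 3/4, 1/4, 5/4, 5/1, 5/6, 7/6, 7/6, 1/8, 9/6, 9/10.
The maximum over both is 10; one such subsequence is 8, 2, 11, 2, 7, 5, 6, 2, 12, 7.

10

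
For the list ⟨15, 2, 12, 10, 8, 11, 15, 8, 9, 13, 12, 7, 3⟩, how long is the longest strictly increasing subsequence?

One longest increasing subsequence is 2, 10, 11, 15 (positions 2,4,6,7), of length 4; no longer one exists.

4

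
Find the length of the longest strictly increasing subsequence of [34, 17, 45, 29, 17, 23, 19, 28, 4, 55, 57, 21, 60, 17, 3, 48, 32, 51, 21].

Scanning left to right, the best length ending at each element is: 34→1, 17→1, 45→2, 29→2, 17→1, 23→2, 19→2, 28→3, 4→1, 55→4, 57→5, 21→3, 60→6, 17→2, 3→1, 48→4, 32→4, 51→5, 21→3.
So the longest increasing subsequence has length 6, e.g. 17, 23, 28, 55, 57, 60.

6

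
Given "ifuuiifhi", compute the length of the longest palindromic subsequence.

6

One longest palindromic subsequence is ifiifi (positions 1,2,5,6,7,9); it reads the same forward and backward, and the interval DP gives dp[1][9] = 6.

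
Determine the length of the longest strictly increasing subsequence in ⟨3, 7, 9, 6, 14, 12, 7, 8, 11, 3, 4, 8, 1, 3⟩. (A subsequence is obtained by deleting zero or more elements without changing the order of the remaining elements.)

Let dp[i] be the longest increasing subsequence ending at position i. Then dp = [1, 2, 3, 2, 4, 4, 3, 4, 5, 1, 2, 4, 1, 2].
The maximum is 5; one witness is 3, 6, 7, 8, 11 at positions 1,4,7,8,9.

5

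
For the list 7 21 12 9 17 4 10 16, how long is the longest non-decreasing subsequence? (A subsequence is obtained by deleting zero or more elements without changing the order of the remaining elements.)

4

Let dp[i] be the longest non-decreasing subsequence ending at position i. Then dp = [1, 2, 2, 2, 3, 1, 3, 4].
The maximum is 4; one witness is 7, 9, 10, 16 at positions 1,4,7,8.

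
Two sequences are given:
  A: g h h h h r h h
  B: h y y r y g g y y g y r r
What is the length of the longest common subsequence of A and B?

A longest common subsequence is gr (length 2); the LCS DP confirms no longer common subsequence exists.

2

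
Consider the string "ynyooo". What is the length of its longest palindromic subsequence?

3

One longest palindromic subsequence is ooo (positions 4,5,6); it reads the same forward and backward, and the interval DP gives dp[1][6] = 3.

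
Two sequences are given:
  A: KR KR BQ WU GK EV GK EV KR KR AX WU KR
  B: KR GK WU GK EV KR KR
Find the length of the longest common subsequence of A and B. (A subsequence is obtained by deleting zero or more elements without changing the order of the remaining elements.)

Backtracking the LCS table gives one alignment: KR (A1,B1) → WU (A4,B3) → GK (A7,B4) → EV (A8,B5) → KR (A10,B6) → KR (A13,B7).
So the longest common subsequence has length 6.

6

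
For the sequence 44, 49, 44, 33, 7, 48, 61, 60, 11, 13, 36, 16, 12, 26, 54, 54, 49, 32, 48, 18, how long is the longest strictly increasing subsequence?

Let dp[i] be the longest increasing subsequence ending at position i. Then dp = [1, 2, 1, 1, 1, 2, 3, 3, 2, 3, 4, 4, 3, 5, 6, 6, 6, 6, 7, 5].
The maximum is 7; one witness is 7, 11, 13, 16, 26, 32, 48 at positions 5,9,10,12,14,18,19.

7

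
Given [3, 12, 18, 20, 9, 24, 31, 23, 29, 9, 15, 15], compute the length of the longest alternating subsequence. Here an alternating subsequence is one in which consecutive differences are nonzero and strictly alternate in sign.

Track the best alternating length ending on an up-step vs a down-step at each position: up/down = 1/1, 2/1, 2/1, 2/1, 2/3, 4/1, 4/1, 4/5, 6/5, 2/7, 8/7, 8/7.
The maximum over both is 8; one such subsequence is 3, 12, 9, 24, 23, 29, 9, 15.

8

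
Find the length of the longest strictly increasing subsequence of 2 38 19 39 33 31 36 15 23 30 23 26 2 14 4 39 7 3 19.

Scanning left to right, the best length ending at each element is: 2→1, 38→2, 19→2, 39→3, 33→3, 31→3, 36→4, 15→2, 23→3, 30→4, 23→3, 26→4, 2→1, 14→2, 4→2, 39→5, 7→3, 3→2, 19→4.
So the longest increasing subsequence has length 5, e.g. 2, 19, 33, 36, 39.

5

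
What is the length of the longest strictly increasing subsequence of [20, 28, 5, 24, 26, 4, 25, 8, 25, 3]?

3

Let dp[i] be the longest increasing subsequence ending at position i. Then dp = [1, 2, 1, 2, 3, 1, 3, 2, 3, 1].
The maximum is 3; one witness is 20, 24, 26 at positions 1,4,5.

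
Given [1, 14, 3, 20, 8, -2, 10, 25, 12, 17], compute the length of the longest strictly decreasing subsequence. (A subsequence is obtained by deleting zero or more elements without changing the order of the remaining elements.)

3

Let dp[i] be the longest decreasing subsequence ending at position i. Then dp = [1, 1, 2, 1, 2, 3, 2, 1, 2, 2].
The maximum is 3; one witness is 14, 3, -2 at positions 2,3,6.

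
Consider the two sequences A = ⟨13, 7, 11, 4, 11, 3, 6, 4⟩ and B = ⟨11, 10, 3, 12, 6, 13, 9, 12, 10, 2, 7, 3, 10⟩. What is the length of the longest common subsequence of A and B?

3

A longest common subsequence is 13, 7, 3 (length 3); the LCS DP confirms no longer common subsequence exists.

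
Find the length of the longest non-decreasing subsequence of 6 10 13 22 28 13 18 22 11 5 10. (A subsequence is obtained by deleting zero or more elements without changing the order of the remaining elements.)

Let dp[i] be the longest non-decreasing subsequence ending at position i. Then dp = [1, 2, 3, 4, 5, 4, 5, 6, 3, 1, 3].
The maximum is 6; one witness is 6, 10, 13, 13, 18, 22 at positions 1,2,3,6,7,8.

6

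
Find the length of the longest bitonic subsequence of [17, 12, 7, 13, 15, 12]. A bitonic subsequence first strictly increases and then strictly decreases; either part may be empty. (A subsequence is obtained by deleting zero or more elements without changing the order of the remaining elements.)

Let inc[i] be the LIS ending at i and dec[i] the longest strictly decreasing subsequence starting at i. inc = [1, 1, 1, 2, 3, 2], dec = [3, 2, 1, 2, 2, 1].
max_i inc[i]+dec[i]−1 = 4, with one witness 12, 13, 15, 12.

4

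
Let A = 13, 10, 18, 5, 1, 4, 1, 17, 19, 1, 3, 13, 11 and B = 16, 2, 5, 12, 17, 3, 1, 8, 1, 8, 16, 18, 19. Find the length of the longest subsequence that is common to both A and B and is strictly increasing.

A longest common strictly increasing subsequence is 5, 17, 19 (length 3); it appears in order in both A and B, and no longer such subsequence exists.

3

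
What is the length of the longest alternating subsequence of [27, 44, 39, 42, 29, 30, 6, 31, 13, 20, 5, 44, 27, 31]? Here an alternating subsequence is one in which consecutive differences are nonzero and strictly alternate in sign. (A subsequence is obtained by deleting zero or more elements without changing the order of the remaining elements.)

14

A longest alternating subsequence is 27, 44, 39, 42, 29, 30, 6, 31, 13, 20, 5, 44, 27, 31 (positions 1,2,3,4,5,6,7,8,9,10,11,12,13,14); its 13 consecutive differences strictly alternate in sign, and length 14 is optimal.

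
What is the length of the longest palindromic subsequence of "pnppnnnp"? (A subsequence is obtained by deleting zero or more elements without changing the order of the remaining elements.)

6

Using dp[i][j] = 2 + dp[i+1][j−1] if the ends match, else max(dp[i+1][j], dp[i][j−1]):
dp[1][8] = 6. A witness is pnnnnp at positions 1,2,5,6,7,8.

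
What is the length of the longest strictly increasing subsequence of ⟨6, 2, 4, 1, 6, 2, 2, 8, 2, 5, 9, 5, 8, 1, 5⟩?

Scanning left to right, the best length ending at each element is: 6→1, 2→1, 4→2, 1→1, 6→3, 2→2, 2→2, 8→4, 2→2, 5→3, 9→5, 5→3, 8→4, 1→1, 5→3.
So the longest increasing subsequence has length 5, e.g. 2, 4, 6, 8, 9.

5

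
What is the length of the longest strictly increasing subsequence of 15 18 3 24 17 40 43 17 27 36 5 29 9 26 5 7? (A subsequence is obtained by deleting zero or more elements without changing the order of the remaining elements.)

Scanning left to right, the best length ending at each element is: 15→1, 18→2, 3→1, 24→3, 17→2, 40→4, 43→5, 17→2, 27→4, 36→5, 5→2, 29→5, 9→3, 26→4, 5→2, 7→3.
So the longest increasing subsequence has length 5, e.g. 15, 18, 24, 40, 43.

5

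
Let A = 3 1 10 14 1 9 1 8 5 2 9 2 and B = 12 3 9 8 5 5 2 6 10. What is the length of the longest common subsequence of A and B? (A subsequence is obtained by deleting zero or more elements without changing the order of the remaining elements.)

5

A longest common subsequence is 3, 9, 8, 5, 2 (length 5); the LCS DP confirms no longer common subsequence exists.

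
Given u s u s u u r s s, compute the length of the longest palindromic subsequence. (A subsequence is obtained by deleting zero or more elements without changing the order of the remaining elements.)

Using dp[i][j] = 2 + dp[i+1][j−1] if the ends match, else max(dp[i+1][j], dp[i][j−1]):
dp[1][9] = 6. A witness is ssuuss at positions 2,4,5,6,8,9.

6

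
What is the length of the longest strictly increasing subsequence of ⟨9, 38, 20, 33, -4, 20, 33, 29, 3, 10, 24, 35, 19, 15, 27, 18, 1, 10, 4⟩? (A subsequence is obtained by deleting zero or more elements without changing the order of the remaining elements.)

5

Let dp[i] be the longest increasing subsequence ending at position i. Then dp = [1, 2, 2, 3, 1, 2, 3, 3, 2, 3, 4, 5, 4, 4, 5, 5, 2, 3, 3].
The maximum is 5; one witness is -4, 3, 10, 24, 35 at positions 5,9,10,11,12.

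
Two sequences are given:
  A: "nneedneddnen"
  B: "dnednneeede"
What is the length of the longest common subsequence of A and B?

7

A longest common subsequence is nneeede (length 7); the LCS DP confirms no longer common subsequence exists.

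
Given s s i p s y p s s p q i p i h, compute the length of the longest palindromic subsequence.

8

Using dp[i][j] = 2 + dp[i+1][j−1] if the ends match, else max(dp[i+1][j], dp[i][j−1]):
dp[1][15] = 8. A witness is ippssppi at positions 3,4,7,8,9,10,13,14.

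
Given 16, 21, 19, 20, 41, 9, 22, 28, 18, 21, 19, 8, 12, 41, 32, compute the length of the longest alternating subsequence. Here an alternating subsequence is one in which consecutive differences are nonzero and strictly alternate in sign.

11

Track the best alternating length ending on an up-step vs a down-step at each position: up/down = 1/1, 2/1, 2/3, 4/3, 4/1, 1/5, 6/5, 6/5, 6/7, 8/7, 8/9, 1/9, 10/9, 10/1, 10/11.
The maximum over both is 11; one such subsequence is 16, 21, 19, 20, 9, 22, 18, 21, 19, 41, 32.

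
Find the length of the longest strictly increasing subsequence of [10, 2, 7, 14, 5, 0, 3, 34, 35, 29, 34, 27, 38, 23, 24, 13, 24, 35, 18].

6

One longest increasing subsequence is 2, 7, 14, 34, 35, 38 (positions 2,3,4,8,9,13), of length 6; no longer one exists.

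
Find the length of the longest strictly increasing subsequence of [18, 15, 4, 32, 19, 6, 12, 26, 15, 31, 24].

5

One longest increasing subsequence is 4, 6, 12, 26, 31 (positions 3,6,7,8,10), of length 5; no longer one exists.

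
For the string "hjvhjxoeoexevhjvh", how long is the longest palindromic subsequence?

One longest palindromic subsequence is hvjxeoexjvh (positions 1,3,5,6,8,9,10,11,15,16,17); it reads the same forward and backward, and the interval DP gives dp[1][17] = 11.

11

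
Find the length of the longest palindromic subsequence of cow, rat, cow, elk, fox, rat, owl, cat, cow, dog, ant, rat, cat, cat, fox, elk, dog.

7

One longest palindromic subsequence is elk fox cat cat cat fox elk (positions 4,5,8,13,14,15,16); it reads the same forward and backward, and the interval DP gives dp[1][17] = 7.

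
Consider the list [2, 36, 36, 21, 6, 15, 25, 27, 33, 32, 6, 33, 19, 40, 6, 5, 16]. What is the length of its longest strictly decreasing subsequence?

6

Let dp[i] be the longest decreasing subsequence ending at position i. Then dp = [1, 1, 1, 2, 3, 3, 2, 2, 2, 3, 4, 2, 4, 1, 5, 6, 5].
The maximum is 6; one witness is 36, 33, 32, 19, 6, 5 at positions 2,9,10,13,15,16.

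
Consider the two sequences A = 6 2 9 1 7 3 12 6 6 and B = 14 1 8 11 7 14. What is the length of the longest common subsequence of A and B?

Backtracking the LCS table gives one alignment: 1 (A4,B2) → 7 (A5,B5).
So the longest common subsequence has length 2.

2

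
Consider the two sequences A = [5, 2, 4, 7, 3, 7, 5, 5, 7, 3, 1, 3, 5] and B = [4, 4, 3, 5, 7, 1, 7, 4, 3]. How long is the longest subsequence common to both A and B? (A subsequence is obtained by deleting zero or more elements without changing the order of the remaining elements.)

Backtracking the LCS table gives one alignment: 4 (A3,B2) → 3 (A5,B3) → 5 (A8,B4) → 7 (A9,B5) → 1 (A11,B6) → 3 (A12,B9).
So the longest common subsequence has length 6.

6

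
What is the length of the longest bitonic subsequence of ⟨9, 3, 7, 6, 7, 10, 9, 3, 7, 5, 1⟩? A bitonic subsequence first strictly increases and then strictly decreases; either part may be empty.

Let inc[i] be the LIS ending at i and dec[i] the longest strictly decreasing subsequence starting at i. inc = [1, 1, 2, 2, 3, 4, 4, 1, 3, 2, 1], dec = [5, 2, 4, 3, 3, 5, 4, 2, 3, 2, 1].
max_i inc[i]+dec[i]−1 = 8, with one witness 3, 6, 7, 10, 9, 7, 5, 1.

8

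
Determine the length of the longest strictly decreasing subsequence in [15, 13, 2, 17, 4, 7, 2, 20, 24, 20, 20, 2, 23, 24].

4

One longest decreasing subsequence is 15, 13, 4, 2 (positions 1,2,5,7), of length 4; no longer one exists.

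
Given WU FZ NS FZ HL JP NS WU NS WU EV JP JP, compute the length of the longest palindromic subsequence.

One longest palindromic subsequence is JP WU NS WU JP (positions 6,8,9,10,13); it reads the same forward and backward, and the interval DP gives dp[1][13] = 5.

5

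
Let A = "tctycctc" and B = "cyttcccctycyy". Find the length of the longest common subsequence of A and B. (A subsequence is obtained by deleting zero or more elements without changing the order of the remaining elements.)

6

Backtracking the LCS table gives one alignment: t (A1,B4) → c (A2,B6) → c (A5,B7) → c (A6,B8) → t (A7,B9) → c (A8,B11).
So the longest common subsequence has length 6.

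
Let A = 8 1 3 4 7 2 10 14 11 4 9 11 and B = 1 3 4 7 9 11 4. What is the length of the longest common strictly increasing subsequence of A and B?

6

A longest common strictly increasing subsequence is 1, 3, 4, 7, 9, 11 (length 6); it appears in order in both A and B, and no longer such subsequence exists.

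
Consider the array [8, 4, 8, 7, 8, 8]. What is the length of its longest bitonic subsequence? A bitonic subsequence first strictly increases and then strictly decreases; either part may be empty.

Let inc[i] be the LIS ending at i and dec[i] the longest strictly decreasing subsequence starting at i. inc = [1, 1, 2, 2, 3, 3], dec = [2, 1, 2, 1, 1, 1].
max_i inc[i]+dec[i]−1 = 3, with one witness 4, 8, 7.

3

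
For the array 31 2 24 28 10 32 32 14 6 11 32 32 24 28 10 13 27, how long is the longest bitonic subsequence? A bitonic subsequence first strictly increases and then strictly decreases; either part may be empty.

One longest bitonic subsequence is 2, 24, 28, 32, 14, 11, 10 (positions 2,3,4,6,8,10,15): it rises to 32 then falls. Length 7 is optimal.

7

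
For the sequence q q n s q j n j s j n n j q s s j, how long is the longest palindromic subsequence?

11

One longest palindromic subsequence is sqjnjsjnjqs (positions 4,5,6,7,8,9,10,12,13,14,16); it reads the same forward and backward, and the interval DP gives dp[1][17] = 11.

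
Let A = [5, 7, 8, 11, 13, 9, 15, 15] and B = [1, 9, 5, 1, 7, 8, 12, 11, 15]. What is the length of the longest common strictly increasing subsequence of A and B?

5

For each value that appears in both, track the longest common increasing run ending there.
The best achievable length is 5; one witness is 5, 7, 8, 11, 15 (A-positions 1,2,3,4,7, B-positions 3,5,6,8,9).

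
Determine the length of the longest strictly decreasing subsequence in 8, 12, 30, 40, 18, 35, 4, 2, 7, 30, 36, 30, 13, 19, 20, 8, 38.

Let dp[i] be the longest decreasing subsequence ending at position i. Then dp = [1, 1, 1, 1, 2, 2, 3, 4, 3, 3, 2, 3, 4, 4, 4, 5, 2].
The maximum is 5; one witness is 40, 35, 30, 13, 8 at positions 4,6,10,13,16.

5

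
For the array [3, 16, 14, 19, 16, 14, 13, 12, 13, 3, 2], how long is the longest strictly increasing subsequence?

3

Scanning left to right, the best length ending at each element is: 3→1, 16→2, 14→2, 19→3, 16→3, 14→2, 13→2, 12→2, 13→3, 3→1, 2→1.
So the longest increasing subsequence has length 3, e.g. 3, 16, 19.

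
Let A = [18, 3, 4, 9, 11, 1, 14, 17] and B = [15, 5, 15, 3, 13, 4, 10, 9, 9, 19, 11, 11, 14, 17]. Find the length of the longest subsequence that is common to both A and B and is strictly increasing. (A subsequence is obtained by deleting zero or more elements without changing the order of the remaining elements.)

6

For each value that appears in both, track the longest common increasing run ending there.
The best achievable length is 6; one witness is 3, 4, 9, 11, 14, 17 (A-positions 2,3,4,5,7,8, B-positions 4,6,8,11,13,14).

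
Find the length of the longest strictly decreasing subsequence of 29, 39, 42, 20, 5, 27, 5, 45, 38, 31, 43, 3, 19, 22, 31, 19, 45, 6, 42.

One longest decreasing subsequence is 39, 38, 31, 22, 19, 6 (positions 2,9,10,14,16,18), of length 6; no longer one exists.

6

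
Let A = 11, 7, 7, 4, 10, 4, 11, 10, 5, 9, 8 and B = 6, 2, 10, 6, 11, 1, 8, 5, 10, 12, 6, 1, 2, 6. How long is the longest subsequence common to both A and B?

A longest common subsequence is 10, 11, 10 (length 3); the LCS DP confirms no longer common subsequence exists.

3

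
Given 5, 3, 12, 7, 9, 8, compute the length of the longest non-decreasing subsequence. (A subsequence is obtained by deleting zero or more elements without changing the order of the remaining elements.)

3

Let dp[i] be the longest non-decreasing subsequence ending at position i. Then dp = [1, 1, 2, 2, 3, 3].
The maximum is 3; one witness is 5, 7, 9 at positions 1,4,5.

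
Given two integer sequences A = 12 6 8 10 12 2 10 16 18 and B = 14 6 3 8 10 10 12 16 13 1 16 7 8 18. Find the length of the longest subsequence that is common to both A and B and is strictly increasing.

6

For each value that appears in both, track the longest common increasing run ending there.
The best achievable length is 6; one witness is 6, 8, 10, 12, 16, 18 (A-positions 2,3,4,5,8,9, B-positions 2,4,5,7,8,14).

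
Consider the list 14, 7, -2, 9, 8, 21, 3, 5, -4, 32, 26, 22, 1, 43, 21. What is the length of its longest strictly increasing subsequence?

One longest increasing subsequence is 7, 9, 21, 32, 43 (positions 2,4,6,10,14), of length 5; no longer one exists.

5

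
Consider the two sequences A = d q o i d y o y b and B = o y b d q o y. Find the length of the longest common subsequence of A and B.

4

A longest common subsequence is dqoy (length 4); the LCS DP confirms no longer common subsequence exists.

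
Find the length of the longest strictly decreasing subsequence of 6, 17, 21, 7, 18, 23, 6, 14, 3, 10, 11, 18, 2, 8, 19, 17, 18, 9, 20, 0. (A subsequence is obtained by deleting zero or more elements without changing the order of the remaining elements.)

6

Let dp[i] be the longest decreasing subsequence ending at position i. Then dp = [1, 1, 1, 2, 2, 1, 3, 3, 4, 4, 4, 2, 5, 5, 2, 3, 3, 5, 2, 6].
The maximum is 6; one witness is 17, 7, 6, 3, 2, 0 at positions 2,4,7,9,13,20.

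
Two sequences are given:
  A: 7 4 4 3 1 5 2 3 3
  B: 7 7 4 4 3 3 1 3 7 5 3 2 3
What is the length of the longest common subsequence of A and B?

A longest common subsequence is 7, 4, 4, 3, 1, 5, 2, 3 (length 8); the LCS DP confirms no longer common subsequence exists.

8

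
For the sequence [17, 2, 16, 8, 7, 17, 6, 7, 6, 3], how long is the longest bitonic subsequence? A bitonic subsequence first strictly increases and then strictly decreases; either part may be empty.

Let inc[i] be the LIS ending at i and dec[i] the longest strictly decreasing subsequence starting at i. inc = [1, 1, 2, 2, 2, 3, 2, 3, 2, 2], dec = [6, 1, 5, 4, 3, 4, 2, 3, 2, 1].
max_i inc[i]+dec[i]−1 = 6, with one witness 17, 16, 8, 7, 6, 3.

6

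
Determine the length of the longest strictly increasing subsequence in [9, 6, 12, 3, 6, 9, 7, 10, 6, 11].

5

One longest increasing subsequence is 3, 6, 9, 10, 11 (positions 4,5,6,8,10), of length 5; no longer one exists.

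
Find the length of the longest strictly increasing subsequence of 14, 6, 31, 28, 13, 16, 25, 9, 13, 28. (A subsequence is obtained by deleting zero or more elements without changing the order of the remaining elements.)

5

One longest increasing subsequence is 6, 13, 16, 25, 28 (positions 2,5,6,7,10), of length 5; no longer one exists.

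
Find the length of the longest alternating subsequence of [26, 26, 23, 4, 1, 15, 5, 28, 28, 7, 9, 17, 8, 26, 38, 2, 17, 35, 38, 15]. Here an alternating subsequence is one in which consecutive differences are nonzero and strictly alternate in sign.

12

A longest alternating subsequence is 26, 4, 15, 5, 28, 7, 9, 8, 26, 2, 17, 15 (positions 1,4,6,7,8,10,11,13,14,16,17,20); its 11 consecutive differences strictly alternate in sign, and length 12 is optimal.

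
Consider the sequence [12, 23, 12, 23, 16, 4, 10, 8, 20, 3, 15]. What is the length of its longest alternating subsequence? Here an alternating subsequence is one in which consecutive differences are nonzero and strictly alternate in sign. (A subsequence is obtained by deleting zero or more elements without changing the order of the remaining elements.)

Track the best alternating length ending on an up-step vs a down-step at each position: up/down = 1/1, 2/1, 1/3, 4/1, 4/5, 1/5, 6/5, 6/7, 8/5, 1/9, 10/9.
The maximum over both is 10; one such subsequence is 12, 23, 12, 23, 4, 10, 8, 20, 3, 15.

10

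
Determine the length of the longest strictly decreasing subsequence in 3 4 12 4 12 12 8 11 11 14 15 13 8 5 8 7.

4

Scanning left to right, the best length ending at each element is: 3→1, 4→1, 12→1, 4→2, 12→1, 12→1, 8→2, 11→2, 11→2, 14→1, 15→1, 13→2, 8→3, 5→4, 8→3, 7→4.
So the longest decreasing subsequence has length 4, e.g. 12, 11, 8, 5.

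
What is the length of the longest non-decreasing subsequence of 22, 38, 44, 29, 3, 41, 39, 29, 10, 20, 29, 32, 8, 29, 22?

Let dp[i] be the longest non-decreasing subsequence ending at position i. Then dp = [1, 2, 3, 2, 1, 3, 3, 3, 2, 3, 4, 5, 2, 5, 4].
The maximum is 5; one witness is 22, 29, 29, 29, 32 at positions 1,4,8,11,12.

5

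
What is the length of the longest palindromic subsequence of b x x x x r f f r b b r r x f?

8

Using dp[i][j] = 2 + dp[i+1][j−1] if the ends match, else max(dp[i+1][j], dp[i][j−1]):
dp[1][15] = 8. A witness is xrrbbrrx at positions 5,6,9,10,11,12,13,14.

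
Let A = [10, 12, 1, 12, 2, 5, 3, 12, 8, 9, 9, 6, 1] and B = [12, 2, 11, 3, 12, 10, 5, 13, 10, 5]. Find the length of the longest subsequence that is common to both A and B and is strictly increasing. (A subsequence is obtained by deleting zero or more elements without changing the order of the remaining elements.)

For each value that appears in both, track the longest common increasing run ending there.
The best achievable length is 3; one witness is 2, 3, 12 (A-positions 5,7,8, B-positions 2,4,5).

3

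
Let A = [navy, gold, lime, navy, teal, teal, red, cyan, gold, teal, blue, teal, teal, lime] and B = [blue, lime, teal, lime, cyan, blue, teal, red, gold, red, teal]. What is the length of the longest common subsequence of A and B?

6

Backtracking the LCS table gives one alignment: lime (A3,B2) → teal (A5,B3) → teal (A6,B7) → red (A7,B8) → gold (A9,B9) → teal (A13,B11).
So the longest common subsequence has length 6.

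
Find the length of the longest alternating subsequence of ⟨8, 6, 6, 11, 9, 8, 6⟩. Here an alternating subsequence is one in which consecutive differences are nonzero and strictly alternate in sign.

A longest alternating subsequence is 8, 6, 11, 9 (positions 1,2,4,5); its 3 consecutive differences strictly alternate in sign, and length 4 is optimal.

4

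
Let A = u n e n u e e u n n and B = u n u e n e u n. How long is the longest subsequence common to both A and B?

7

Backtracking the LCS table gives one alignment: u (A1,B1) → n (A2,B2) → e (A3,B4) → n (A4,B5) → e (A7,B6) → u (A8,B7) → n (A10,B8).
So the longest common subsequence has length 7.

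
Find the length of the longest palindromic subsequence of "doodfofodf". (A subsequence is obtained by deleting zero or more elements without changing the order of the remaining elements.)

7

One longest palindromic subsequence is dofofod (positions 1,2,5,6,7,8,9); it reads the same forward and backward, and the interval DP gives dp[1][10] = 7.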